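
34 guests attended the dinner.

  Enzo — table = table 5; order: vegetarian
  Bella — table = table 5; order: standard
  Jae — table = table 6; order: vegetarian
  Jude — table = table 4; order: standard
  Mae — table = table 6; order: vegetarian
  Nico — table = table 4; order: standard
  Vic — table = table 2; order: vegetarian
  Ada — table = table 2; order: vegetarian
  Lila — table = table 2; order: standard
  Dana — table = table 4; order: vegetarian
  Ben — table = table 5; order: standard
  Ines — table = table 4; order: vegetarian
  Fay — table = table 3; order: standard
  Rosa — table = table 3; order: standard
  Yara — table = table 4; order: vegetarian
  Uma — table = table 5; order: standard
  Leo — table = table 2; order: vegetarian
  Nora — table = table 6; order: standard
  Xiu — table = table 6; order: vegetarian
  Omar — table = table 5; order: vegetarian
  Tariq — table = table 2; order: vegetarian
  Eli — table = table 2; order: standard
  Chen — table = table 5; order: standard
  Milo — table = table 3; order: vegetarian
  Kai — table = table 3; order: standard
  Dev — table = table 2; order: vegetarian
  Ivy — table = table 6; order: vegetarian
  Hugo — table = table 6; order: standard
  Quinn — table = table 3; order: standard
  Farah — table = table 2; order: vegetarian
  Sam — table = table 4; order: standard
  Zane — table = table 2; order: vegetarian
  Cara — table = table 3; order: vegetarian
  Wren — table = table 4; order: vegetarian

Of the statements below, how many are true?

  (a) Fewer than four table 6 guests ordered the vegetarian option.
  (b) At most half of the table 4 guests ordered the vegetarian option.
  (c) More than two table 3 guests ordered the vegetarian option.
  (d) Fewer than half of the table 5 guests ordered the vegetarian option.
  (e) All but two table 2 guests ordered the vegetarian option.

(a) table 6: |A| = 6, |A ∩ B| = 4; needs |A ∩ B| < 4 — false.
(b) table 4: |A| = 7, |A ∩ B| = 4; needs |A ∩ B| ≤ |A ∖ B| — false.
(c) table 3: |A| = 6, |A ∩ B| = 2; needs |A ∩ B| > 2 — false.
(d) table 5: |A| = 6, |A ∩ B| = 2; needs |A ∩ B| < |A ∖ B| — true.
(e) table 2: |A| = 9, |A ∩ B| = 7; needs |A ∖ B| = 2 — true.

2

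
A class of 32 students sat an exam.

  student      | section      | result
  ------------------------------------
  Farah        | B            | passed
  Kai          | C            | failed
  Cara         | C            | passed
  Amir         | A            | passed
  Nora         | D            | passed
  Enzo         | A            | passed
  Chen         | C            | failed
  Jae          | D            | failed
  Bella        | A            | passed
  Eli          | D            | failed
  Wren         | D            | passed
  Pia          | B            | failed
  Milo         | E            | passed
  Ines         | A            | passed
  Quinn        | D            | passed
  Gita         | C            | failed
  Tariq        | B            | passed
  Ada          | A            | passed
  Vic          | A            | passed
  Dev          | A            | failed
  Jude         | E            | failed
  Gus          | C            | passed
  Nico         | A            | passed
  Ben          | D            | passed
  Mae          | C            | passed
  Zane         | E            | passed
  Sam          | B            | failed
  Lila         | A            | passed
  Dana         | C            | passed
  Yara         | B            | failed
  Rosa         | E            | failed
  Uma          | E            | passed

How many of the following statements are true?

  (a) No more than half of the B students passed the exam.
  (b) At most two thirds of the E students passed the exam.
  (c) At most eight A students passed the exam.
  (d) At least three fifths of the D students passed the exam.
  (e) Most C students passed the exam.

(a) B: |A| = 5, |A ∩ B| = 2; needs |A ∩ B| ≤ |A ∖ B| — true.
(b) E: |A| = 5, |A ∩ B| = 3; needs |A ∩ B| / |A| ≤ 2/3 — true.
(c) A: |A| = 9, |A ∩ B| = 8; needs |A ∩ B| ≤ 8 — true.
(d) D: |A| = 6, |A ∩ B| = 4; needs |A ∩ B| / |A| ≥ 3/5 — true.
(e) C: |A| = 7, |A ∩ B| = 4; needs |A ∩ B| > |A ∖ B| — true.

5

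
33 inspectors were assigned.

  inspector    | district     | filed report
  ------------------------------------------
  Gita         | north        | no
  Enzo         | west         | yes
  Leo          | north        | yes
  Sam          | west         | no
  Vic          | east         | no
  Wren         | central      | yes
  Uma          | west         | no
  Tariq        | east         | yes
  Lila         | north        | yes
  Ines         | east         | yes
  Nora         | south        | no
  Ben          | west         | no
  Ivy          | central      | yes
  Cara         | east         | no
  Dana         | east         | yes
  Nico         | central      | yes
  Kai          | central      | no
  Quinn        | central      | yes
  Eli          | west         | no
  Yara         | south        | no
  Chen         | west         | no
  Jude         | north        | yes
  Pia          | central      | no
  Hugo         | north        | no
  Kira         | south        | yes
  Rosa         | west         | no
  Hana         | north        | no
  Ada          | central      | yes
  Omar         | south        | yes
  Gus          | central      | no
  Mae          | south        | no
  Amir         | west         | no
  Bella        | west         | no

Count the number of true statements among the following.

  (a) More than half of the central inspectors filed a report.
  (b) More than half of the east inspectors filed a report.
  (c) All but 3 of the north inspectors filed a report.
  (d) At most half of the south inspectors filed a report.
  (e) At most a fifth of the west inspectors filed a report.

5

(a) central: |A| = 8, |A ∩ B| = 5; needs |A ∩ B| > |A ∖ B| — true.
(b) east: |A| = 5, |A ∩ B| = 3; needs |A ∩ B| > |A ∖ B| — true.
(c) north: |A| = 6, |A ∩ B| = 3; needs |A ∖ B| = 3 — true.
(d) south: |A| = 5, |A ∩ B| = 2; needs |A ∩ B| ≤ |A ∖ B| — true.
(e) west: |A| = 9, |A ∩ B| = 1; needs |A ∩ B| / |A| ≤ 1/5 — true.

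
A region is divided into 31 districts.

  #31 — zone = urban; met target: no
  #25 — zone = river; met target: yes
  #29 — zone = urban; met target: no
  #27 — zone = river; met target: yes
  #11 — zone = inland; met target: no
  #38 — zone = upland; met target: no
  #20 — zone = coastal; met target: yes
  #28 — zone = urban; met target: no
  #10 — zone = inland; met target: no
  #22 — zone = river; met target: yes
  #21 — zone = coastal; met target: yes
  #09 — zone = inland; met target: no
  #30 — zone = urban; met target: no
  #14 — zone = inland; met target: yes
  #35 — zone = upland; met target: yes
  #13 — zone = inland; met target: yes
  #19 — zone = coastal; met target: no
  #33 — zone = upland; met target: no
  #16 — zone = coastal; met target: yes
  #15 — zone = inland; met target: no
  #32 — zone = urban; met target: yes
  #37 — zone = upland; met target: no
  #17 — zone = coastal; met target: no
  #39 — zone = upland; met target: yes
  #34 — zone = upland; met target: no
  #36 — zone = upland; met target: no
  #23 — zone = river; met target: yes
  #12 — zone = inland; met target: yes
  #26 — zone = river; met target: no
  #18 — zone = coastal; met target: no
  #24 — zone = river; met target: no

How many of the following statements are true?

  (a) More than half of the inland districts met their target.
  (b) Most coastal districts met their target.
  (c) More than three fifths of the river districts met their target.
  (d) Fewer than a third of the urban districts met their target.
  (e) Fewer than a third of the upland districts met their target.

(a) inland: |A| = 7, |A ∩ B| = 3; needs |A ∩ B| > |A ∖ B| — false.
(b) coastal: |A| = 6, |A ∩ B| = 3; needs |A ∩ B| > |A ∖ B| — false.
(c) river: |A| = 6, |A ∩ B| = 4; needs |A ∩ B| / |A| > 3/5 — true.
(d) urban: |A| = 5, |A ∩ B| = 1; needs |A ∩ B| / |A| < 1/3 — true.
(e) upland: |A| = 7, |A ∩ B| = 2; needs |A ∩ B| / |A| < 1/3 — true.

3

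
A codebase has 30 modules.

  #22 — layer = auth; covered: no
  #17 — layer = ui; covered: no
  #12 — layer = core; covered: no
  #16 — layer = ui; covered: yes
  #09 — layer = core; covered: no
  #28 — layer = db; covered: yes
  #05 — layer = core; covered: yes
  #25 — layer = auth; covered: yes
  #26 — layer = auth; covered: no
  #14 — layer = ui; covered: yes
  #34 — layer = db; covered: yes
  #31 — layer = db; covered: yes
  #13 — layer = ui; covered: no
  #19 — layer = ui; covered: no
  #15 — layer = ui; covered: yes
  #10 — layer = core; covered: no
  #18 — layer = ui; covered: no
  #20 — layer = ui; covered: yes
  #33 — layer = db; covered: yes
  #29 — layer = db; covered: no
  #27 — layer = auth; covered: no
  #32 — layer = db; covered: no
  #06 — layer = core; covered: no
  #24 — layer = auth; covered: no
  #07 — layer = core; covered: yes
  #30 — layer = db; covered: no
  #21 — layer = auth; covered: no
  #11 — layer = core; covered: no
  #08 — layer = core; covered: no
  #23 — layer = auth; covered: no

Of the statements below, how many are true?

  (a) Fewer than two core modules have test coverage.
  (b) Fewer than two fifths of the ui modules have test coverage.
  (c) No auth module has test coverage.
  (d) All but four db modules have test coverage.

0

(a) core: |A| = 8, |A ∩ B| = 2; needs |A ∩ B| < 2 — false.
(b) ui: |A| = 8, |A ∩ B| = 4; needs |A ∩ B| / |A| < 2/5 — false.
(c) auth: |A| = 7, |A ∩ B| = 1; needs A ∩ B = ∅ (|A ∩ B| = 0) — false.
(d) db: |A| = 7, |A ∩ B| = 4; needs |A ∖ B| = 4 — false.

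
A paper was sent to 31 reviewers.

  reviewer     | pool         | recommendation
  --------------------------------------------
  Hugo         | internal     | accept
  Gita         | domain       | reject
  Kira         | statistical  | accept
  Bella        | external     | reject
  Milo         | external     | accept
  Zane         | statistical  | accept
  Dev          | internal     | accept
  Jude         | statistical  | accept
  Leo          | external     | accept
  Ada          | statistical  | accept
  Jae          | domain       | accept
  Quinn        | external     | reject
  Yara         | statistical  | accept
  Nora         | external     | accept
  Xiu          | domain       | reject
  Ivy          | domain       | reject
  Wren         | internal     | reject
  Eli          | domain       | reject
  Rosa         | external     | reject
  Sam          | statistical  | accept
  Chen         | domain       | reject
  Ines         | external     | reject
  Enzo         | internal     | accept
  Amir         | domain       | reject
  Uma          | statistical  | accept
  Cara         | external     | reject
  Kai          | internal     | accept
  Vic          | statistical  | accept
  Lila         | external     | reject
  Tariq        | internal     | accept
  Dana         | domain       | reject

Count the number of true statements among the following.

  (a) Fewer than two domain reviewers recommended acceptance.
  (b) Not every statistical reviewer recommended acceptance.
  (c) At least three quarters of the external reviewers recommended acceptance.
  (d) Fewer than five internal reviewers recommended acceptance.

(a) domain: |A| = 8, |A ∩ B| = 1; needs |A ∩ B| < 2 — true.
(b) statistical: |A| = 8, |A ∩ B| = 8; needs A ⊄ B (|A ∖ B| ≥ 1) — false.
(c) external: |A| = 9, |A ∩ B| = 3; needs |A ∩ B| / |A| ≥ 3/4 — false.
(d) internal: |A| = 6, |A ∩ B| = 5; needs |A ∩ B| < 5 — false.

1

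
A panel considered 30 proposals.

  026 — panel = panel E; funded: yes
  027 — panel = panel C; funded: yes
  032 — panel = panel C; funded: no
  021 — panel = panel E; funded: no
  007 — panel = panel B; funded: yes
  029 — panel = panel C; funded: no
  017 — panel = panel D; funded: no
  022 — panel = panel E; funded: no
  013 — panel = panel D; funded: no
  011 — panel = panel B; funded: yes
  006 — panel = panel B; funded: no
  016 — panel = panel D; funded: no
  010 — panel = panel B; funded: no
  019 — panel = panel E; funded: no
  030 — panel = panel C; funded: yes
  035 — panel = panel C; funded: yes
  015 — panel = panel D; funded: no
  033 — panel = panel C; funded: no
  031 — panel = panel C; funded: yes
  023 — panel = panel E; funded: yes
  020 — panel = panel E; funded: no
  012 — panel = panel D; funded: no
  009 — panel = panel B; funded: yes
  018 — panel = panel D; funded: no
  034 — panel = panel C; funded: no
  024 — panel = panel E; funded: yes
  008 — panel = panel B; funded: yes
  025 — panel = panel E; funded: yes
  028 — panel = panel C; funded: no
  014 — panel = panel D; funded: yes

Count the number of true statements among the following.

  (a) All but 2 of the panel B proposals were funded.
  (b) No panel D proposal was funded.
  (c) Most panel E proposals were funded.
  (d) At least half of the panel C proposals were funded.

1

(a) panel B: |A| = 6, |A ∩ B| = 4; needs |A ∖ B| = 2 — true.
(b) panel D: |A| = 7, |A ∩ B| = 1; needs A ∩ B = ∅ (|A ∩ B| = 0) — false.
(c) panel E: |A| = 8, |A ∩ B| = 4; needs |A ∩ B| > |A ∖ B| — false.
(d) panel C: |A| = 9, |A ∩ B| = 4; needs |A ∩ B| ≥ |A ∖ B| — false.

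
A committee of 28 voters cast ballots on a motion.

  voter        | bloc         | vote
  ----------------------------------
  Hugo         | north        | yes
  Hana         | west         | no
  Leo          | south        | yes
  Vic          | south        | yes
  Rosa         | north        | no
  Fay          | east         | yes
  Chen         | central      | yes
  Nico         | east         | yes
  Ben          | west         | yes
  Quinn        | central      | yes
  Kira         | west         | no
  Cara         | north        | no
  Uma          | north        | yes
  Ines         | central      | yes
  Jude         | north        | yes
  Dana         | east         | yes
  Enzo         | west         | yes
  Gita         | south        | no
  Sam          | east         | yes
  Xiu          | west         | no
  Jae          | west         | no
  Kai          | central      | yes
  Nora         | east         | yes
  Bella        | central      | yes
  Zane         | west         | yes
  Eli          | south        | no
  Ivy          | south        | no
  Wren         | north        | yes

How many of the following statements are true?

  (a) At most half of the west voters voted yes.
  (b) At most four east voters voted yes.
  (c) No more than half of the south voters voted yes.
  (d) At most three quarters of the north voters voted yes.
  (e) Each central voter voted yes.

(a) west: |A| = 7, |A ∩ B| = 3; needs |A ∩ B| ≤ |A ∖ B| — true.
(b) east: |A| = 5, |A ∩ B| = 5; needs |A ∩ B| ≤ 4 — false.
(c) south: |A| = 5, |A ∩ B| = 2; needs |A ∩ B| ≤ |A ∖ B| — true.
(d) north: |A| = 6, |A ∩ B| = 4; needs |A ∩ B| / |A| ≤ 3/4 — true.
(e) central: |A| = 5, |A ∩ B| = 5; needs A ⊆ B, i.e. every element of A is in B (|A ∖ B| = 0) — true.

4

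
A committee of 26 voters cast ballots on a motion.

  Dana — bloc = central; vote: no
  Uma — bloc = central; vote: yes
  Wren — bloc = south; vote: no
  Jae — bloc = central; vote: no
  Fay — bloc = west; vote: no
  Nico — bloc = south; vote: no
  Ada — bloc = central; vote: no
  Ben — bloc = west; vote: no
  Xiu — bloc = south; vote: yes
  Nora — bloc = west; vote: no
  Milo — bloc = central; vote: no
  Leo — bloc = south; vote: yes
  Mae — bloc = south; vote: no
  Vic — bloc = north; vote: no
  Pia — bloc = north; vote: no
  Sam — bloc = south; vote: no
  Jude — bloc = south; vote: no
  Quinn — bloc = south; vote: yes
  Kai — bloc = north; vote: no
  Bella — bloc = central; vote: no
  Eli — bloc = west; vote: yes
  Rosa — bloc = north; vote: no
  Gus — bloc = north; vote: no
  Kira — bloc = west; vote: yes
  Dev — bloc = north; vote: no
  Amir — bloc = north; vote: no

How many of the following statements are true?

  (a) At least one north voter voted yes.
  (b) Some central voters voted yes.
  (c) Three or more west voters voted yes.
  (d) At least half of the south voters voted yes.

1

(a) north: |A| = 7, |A ∩ B| = 0; needs A ∩ B ≠ ∅ (|A ∩ B| ≥ 1) — false.
(b) central: |A| = 6, |A ∩ B| = 1; needs A ∩ B ≠ ∅ (|A ∩ B| ≥ 1) — true.
(c) west: |A| = 5, |A ∩ B| = 2; needs |A ∩ B| ≥ 3 — false.
(d) south: |A| = 8, |A ∩ B| = 3; needs |A ∩ B| ≥ |A ∖ B| — false.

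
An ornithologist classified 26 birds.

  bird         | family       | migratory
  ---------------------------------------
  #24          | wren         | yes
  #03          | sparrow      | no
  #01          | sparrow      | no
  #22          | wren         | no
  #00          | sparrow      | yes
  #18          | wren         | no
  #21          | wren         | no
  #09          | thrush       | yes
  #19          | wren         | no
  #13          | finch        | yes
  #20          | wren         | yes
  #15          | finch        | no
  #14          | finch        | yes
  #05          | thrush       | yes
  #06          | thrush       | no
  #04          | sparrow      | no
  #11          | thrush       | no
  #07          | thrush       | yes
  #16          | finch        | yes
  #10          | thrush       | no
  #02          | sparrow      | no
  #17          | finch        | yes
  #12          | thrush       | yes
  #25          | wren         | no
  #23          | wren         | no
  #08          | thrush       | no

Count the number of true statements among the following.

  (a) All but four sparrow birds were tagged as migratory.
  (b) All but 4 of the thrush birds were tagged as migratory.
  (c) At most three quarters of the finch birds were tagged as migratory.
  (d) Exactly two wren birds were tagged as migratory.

(a) sparrow: |A| = 5, |A ∩ B| = 1; needs |A ∖ B| = 4 — true.
(b) thrush: |A| = 8, |A ∩ B| = 4; needs |A ∖ B| = 4 — true.
(c) finch: |A| = 5, |A ∩ B| = 4; needs |A ∩ B| / |A| ≤ 3/4 — false.
(d) wren: |A| = 8, |A ∩ B| = 2; needs |A ∩ B| = 2 — true.

3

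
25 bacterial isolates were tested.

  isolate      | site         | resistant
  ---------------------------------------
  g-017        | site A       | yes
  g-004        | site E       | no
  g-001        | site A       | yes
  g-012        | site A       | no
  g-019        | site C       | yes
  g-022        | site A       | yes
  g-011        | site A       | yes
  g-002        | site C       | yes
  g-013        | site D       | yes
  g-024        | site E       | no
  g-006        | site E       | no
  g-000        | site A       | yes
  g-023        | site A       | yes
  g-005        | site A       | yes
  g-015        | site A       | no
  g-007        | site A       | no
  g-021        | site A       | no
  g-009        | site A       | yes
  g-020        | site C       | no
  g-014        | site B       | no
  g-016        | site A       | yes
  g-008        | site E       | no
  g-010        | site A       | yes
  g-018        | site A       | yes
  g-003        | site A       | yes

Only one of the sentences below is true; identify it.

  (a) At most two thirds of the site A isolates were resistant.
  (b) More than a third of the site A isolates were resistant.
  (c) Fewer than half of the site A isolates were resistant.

|A| = 16, |A ∩ B| = 12, |A ∖ B| = 4.
(a) requires |A ∩ B| / |A| ≤ 2/3: false.
(b) requires |A ∩ B| / |A| > 1/3: true.
(c) requires |A ∩ B| < |A ∖ B|: false.

(b)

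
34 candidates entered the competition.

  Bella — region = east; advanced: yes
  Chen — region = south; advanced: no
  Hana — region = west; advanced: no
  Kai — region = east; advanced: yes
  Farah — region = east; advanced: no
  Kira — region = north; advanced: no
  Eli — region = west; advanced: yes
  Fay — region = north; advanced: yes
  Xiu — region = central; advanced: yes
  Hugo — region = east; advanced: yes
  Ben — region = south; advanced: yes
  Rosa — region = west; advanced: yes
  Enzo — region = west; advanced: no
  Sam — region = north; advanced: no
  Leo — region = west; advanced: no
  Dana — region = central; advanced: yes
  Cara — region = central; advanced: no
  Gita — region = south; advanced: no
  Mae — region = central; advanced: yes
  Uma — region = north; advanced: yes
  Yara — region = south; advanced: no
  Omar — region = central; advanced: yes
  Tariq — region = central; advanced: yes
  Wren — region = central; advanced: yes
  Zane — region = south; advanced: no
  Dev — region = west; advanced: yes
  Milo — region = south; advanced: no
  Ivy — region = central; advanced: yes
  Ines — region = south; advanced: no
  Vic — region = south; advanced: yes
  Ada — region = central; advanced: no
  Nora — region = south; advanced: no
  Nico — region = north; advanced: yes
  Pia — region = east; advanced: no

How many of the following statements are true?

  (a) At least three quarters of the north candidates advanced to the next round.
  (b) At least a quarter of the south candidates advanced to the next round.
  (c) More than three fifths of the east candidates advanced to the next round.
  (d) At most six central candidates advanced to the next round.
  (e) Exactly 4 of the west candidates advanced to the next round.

(a) north: |A| = 5, |A ∩ B| = 3; needs |A ∩ B| / |A| ≥ 3/4 — false.
(b) south: |A| = 9, |A ∩ B| = 2; needs |A ∩ B| / |A| ≥ 1/4 — false.
(c) east: |A| = 5, |A ∩ B| = 3; needs |A ∩ B| / |A| > 3/5 — false.
(d) central: |A| = 9, |A ∩ B| = 7; needs |A ∩ B| ≤ 6 — false.
(e) west: |A| = 6, |A ∩ B| = 3; needs |A ∩ B| = 4 — false.

0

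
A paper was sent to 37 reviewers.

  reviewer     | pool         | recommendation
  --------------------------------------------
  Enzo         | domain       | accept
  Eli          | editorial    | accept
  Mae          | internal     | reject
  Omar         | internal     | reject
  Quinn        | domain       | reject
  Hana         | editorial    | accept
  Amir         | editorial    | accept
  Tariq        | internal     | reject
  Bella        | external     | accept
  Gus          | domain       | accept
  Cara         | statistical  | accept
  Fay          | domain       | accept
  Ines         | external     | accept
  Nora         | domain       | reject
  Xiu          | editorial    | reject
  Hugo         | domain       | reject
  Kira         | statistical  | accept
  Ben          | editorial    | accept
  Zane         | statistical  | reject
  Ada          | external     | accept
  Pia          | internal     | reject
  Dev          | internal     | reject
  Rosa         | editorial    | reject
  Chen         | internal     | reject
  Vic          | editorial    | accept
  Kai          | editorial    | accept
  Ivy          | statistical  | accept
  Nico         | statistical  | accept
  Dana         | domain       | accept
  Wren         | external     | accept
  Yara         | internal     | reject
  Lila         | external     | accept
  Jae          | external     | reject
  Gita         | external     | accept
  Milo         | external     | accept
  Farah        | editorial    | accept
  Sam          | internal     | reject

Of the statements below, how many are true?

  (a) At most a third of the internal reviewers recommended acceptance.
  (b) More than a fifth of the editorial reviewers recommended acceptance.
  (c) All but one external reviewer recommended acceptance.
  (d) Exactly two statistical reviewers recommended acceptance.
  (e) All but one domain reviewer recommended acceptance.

(a) internal: |A| = 8, |A ∩ B| = 0; needs |A ∩ B| / |A| ≤ 1/3 — true.
(b) editorial: |A| = 9, |A ∩ B| = 7; needs |A ∩ B| / |A| > 1/5 — true.
(c) external: |A| = 8, |A ∩ B| = 7; needs |A ∖ B| = 1 — true.
(d) statistical: |A| = 5, |A ∩ B| = 4; needs |A ∩ B| = 2 — false.
(e) domain: |A| = 7, |A ∩ B| = 4; needs |A ∖ B| = 1 — false.

3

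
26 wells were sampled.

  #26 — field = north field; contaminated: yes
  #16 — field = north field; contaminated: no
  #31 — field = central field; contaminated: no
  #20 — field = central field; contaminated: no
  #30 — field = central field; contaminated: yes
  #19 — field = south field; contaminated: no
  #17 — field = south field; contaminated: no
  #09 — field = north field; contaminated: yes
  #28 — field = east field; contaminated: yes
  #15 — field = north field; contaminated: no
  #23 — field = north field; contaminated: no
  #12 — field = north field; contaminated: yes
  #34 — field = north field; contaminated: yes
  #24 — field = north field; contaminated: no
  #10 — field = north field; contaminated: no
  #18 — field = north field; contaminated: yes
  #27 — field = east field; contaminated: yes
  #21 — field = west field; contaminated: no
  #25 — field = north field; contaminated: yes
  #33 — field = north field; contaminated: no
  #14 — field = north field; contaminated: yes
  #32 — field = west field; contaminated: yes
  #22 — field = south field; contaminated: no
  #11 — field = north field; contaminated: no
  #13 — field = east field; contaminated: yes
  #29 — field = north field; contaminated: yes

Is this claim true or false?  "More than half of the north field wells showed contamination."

True

Truth condition: |A ∩ B| > |A ∖ B|.
|A| = 15, |A ∩ B| = 8, |A ∖ B| = 7.
8 > 7, so the statement is true.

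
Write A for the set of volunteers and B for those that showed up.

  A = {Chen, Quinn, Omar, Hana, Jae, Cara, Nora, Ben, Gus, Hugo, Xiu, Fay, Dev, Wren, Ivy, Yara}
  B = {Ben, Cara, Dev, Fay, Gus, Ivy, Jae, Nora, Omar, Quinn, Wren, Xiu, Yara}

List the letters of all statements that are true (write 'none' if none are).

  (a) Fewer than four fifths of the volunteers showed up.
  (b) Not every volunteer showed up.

|A| = 16, |A ∩ B| = 13, |A ∖ B| = 3.
(a) |A ∩ B| / |A| < 4/5: fails.
(b) A ⊄ B (|A ∖ B| ≥ 1): holds.

(b)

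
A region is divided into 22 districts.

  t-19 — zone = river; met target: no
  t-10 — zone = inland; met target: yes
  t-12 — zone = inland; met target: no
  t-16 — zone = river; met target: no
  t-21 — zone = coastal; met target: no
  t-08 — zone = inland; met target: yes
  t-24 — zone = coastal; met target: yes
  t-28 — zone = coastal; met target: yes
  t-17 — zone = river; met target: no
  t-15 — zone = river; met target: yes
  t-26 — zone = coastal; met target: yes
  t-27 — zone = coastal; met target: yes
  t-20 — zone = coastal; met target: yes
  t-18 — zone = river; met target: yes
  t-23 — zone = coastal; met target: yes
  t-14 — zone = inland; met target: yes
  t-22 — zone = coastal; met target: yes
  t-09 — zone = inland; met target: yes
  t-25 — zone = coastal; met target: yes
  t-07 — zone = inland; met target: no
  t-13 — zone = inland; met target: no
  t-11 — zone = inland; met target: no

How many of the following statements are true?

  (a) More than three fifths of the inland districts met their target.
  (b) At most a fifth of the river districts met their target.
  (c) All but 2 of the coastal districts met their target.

0

(a) inland: |A| = 8, |A ∩ B| = 4; needs |A ∩ B| / |A| > 3/5 — false.
(b) river: |A| = 5, |A ∩ B| = 2; needs |A ∩ B| / |A| ≤ 1/5 — false.
(c) coastal: |A| = 9, |A ∩ B| = 8; needs |A ∖ B| = 2 — false.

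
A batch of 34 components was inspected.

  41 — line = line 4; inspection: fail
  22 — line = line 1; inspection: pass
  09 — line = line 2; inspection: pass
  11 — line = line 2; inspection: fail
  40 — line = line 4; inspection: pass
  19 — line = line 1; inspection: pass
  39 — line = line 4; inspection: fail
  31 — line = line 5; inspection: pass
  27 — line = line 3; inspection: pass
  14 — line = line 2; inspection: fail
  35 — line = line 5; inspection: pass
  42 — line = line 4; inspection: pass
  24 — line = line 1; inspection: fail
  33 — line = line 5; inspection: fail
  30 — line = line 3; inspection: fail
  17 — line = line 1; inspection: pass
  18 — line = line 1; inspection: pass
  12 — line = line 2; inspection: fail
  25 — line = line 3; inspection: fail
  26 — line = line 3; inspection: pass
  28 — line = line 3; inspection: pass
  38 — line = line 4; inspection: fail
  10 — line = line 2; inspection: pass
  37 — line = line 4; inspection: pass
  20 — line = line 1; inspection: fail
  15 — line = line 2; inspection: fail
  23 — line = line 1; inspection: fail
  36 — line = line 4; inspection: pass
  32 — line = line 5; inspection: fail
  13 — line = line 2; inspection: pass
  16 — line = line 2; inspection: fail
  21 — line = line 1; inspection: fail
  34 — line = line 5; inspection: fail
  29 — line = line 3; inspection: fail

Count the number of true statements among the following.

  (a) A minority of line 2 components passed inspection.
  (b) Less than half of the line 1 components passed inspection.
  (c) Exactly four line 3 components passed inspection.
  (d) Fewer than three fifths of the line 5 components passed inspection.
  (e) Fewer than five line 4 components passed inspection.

(a) line 2: |A| = 8, |A ∩ B| = 3; needs |A ∩ B| < |A ∖ B| — true.
(b) line 1: |A| = 8, |A ∩ B| = 4; needs |A ∩ B| < |A ∖ B| — false.
(c) line 3: |A| = 6, |A ∩ B| = 3; needs |A ∩ B| = 4 — false.
(d) line 5: |A| = 5, |A ∩ B| = 2; needs |A ∩ B| / |A| < 3/5 — true.
(e) line 4: |A| = 7, |A ∩ B| = 4; needs |A ∩ B| < 5 — true.

3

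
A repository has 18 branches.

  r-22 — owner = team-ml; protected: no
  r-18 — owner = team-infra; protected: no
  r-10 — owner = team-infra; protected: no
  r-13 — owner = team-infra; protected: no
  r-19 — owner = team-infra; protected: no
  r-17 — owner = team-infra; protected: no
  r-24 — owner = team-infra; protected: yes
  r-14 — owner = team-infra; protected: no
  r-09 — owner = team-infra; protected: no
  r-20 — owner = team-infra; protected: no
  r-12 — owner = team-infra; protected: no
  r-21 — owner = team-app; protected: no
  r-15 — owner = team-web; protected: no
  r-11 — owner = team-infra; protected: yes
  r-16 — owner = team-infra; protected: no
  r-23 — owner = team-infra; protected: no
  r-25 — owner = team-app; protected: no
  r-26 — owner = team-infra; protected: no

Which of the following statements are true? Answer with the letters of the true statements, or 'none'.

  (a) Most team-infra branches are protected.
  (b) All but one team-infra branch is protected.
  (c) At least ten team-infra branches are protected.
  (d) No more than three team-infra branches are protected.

(d)

|A| = 14, |A ∩ B| = 2, |A ∖ B| = 12.
(a) |A ∩ B| > |A ∖ B|: fails.
(b) |A ∖ B| = 1: fails.
(c) |A ∩ B| ≥ 10: fails.
(d) |A ∩ B| ≤ 3: holds.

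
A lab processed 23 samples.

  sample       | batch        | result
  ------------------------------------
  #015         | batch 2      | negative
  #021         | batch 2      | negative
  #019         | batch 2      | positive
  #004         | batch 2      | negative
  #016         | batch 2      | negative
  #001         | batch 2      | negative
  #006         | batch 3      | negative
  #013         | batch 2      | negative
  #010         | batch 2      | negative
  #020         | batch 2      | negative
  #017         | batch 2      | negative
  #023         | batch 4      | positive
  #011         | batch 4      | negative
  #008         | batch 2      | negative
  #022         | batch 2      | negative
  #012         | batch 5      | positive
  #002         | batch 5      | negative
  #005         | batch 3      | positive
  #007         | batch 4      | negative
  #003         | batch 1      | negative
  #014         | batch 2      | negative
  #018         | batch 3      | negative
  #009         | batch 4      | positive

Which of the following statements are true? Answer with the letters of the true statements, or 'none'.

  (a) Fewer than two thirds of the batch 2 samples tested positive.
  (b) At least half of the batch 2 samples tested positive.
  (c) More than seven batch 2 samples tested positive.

(a)

|A| = 13, |A ∩ B| = 1, |A ∖ B| = 12.
(a) |A ∩ B| / |A| < 2/3: holds.
(b) |A ∩ B| ≥ |A ∖ B|: fails.
(c) |A ∩ B| > 7: fails.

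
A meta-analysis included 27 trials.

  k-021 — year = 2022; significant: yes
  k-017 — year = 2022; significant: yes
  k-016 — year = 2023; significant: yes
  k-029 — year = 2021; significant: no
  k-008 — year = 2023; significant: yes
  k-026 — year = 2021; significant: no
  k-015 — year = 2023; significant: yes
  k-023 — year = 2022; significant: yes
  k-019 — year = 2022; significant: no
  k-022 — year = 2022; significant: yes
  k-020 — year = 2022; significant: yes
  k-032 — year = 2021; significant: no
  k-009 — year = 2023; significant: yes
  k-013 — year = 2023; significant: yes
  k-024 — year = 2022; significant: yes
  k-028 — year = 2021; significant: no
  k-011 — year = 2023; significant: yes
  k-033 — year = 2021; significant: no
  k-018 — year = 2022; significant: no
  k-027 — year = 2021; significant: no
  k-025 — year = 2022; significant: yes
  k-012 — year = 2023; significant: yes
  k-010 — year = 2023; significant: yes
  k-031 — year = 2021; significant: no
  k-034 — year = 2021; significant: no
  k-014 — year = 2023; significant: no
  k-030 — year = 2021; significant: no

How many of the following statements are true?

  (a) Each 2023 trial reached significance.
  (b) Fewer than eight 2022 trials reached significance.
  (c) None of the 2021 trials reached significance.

(a) 2023: |A| = 9, |A ∩ B| = 8; needs A ⊆ B, i.e. every element of A is in B (|A ∖ B| = 0) — false.
(b) 2022: |A| = 9, |A ∩ B| = 7; needs |A ∩ B| < 8 — true.
(c) 2021: |A| = 9, |A ∩ B| = 0; needs A ∩ B = ∅ (|A ∩ B| = 0) — true.

2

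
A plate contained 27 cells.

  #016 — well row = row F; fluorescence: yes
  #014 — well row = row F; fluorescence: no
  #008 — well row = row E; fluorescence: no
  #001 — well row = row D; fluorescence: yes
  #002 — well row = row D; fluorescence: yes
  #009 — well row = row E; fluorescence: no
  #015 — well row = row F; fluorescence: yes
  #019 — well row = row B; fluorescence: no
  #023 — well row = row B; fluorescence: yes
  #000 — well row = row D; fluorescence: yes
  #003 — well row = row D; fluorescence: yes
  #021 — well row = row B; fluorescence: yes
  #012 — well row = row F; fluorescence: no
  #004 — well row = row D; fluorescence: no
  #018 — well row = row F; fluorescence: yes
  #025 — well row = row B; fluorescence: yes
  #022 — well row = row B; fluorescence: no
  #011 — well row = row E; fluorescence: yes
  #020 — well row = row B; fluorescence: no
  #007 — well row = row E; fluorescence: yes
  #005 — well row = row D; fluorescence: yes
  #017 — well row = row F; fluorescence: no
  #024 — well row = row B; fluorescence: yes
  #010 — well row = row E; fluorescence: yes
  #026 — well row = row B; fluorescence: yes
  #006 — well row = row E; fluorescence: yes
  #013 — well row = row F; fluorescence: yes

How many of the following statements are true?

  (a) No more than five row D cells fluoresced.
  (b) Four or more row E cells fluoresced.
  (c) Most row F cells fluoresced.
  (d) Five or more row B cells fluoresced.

(a) row D: |A| = 6, |A ∩ B| = 5; needs |A ∩ B| ≤ 5 — true.
(b) row E: |A| = 6, |A ∩ B| = 4; needs |A ∩ B| ≥ 4 — true.
(c) row F: |A| = 7, |A ∩ B| = 4; needs |A ∩ B| > |A ∖ B| — true.
(d) row B: |A| = 8, |A ∩ B| = 5; needs |A ∩ B| ≥ 5 — true.

4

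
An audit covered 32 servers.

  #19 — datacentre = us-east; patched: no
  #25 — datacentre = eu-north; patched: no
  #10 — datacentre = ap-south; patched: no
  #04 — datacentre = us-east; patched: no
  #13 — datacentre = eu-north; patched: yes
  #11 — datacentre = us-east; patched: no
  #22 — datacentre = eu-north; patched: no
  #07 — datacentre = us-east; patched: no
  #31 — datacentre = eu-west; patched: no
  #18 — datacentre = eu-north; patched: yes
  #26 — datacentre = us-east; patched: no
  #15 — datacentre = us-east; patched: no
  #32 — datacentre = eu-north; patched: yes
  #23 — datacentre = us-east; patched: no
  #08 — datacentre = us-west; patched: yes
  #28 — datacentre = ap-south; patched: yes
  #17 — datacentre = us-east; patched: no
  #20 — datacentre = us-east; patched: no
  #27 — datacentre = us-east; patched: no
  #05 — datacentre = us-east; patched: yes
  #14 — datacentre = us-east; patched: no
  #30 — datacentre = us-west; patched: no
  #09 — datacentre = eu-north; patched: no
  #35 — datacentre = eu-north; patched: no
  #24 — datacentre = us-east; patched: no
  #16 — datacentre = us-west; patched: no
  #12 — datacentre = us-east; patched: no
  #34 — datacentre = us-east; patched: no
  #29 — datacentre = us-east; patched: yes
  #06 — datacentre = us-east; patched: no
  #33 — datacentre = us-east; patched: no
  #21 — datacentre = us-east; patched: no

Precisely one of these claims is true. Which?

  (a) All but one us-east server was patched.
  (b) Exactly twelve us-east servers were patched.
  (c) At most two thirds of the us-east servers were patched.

|A| = 19, |A ∩ B| = 2, |A ∖ B| = 17.
(a) requires |A ∖ B| = 1: false.
(b) requires |A ∩ B| = 12: false.
(c) requires |A ∩ B| / |A| ≤ 2/3: true.

(c)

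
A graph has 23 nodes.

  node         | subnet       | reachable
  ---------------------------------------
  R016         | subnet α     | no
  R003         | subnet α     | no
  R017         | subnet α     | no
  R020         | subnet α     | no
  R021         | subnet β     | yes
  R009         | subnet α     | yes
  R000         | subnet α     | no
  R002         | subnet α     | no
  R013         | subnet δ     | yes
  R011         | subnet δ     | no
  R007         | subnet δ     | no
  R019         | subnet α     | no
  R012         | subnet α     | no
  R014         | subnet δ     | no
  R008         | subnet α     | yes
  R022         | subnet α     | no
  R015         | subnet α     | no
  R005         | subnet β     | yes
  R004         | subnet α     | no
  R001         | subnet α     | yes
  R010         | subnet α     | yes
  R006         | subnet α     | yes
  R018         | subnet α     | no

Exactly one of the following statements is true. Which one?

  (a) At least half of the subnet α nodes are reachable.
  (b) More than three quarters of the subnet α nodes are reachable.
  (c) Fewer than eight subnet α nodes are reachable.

|A| = 17, |A ∩ B| = 5, |A ∖ B| = 12.
(a) requires |A ∩ B| ≥ |A ∖ B|: false.
(b) requires |A ∩ B| / |A| > 3/4: false.
(c) requires |A ∩ B| < 8: true.

(c)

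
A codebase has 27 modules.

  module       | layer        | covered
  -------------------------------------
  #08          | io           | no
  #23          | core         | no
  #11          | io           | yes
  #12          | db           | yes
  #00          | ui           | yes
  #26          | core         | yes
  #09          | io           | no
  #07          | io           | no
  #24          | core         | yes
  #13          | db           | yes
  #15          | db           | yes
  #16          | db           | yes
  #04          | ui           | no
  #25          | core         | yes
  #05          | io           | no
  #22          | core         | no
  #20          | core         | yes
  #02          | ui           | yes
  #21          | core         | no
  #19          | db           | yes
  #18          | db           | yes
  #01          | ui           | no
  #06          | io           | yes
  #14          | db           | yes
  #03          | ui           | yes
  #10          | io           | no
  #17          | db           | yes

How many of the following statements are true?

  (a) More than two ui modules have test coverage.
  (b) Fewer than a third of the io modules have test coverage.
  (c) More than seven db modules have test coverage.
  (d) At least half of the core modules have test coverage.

(a) ui: |A| = 5, |A ∩ B| = 3; needs |A ∩ B| > 2 — true.
(b) io: |A| = 7, |A ∩ B| = 2; needs |A ∩ B| / |A| < 1/3 — true.
(c) db: |A| = 8, |A ∩ B| = 8; needs |A ∩ B| > 7 — true.
(d) core: |A| = 7, |A ∩ B| = 4; needs |A ∩ B| ≥ |A ∖ B| — true.

4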